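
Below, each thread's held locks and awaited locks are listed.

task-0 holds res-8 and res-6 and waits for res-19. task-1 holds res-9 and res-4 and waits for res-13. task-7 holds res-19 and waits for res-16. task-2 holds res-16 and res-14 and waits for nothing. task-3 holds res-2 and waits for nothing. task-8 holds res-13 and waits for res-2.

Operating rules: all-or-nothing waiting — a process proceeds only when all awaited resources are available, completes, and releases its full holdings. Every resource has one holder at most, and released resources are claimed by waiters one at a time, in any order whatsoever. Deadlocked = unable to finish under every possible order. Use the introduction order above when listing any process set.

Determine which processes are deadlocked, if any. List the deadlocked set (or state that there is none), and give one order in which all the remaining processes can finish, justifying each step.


Nothing here is deadlocked.
Key observation: the waits form no ring: some process can always run, and its releases unblock the others one by one.
A valid finishing order for the others: task-3, task-2, task-7, task-8, task-1, task-0.
Step-by-step check:
  run task-3 (it waits on nothing); releases res-2
  run task-2 (it waits on nothing); releases res-16 and res-14
  task-7: everything it awaited (res-16) is free; runs, freeing res-19
  task-8: everything it awaited (res-2) is free; runs, freeing res-13
  task-1: everything it awaited (res-13) is free; runs, freeing res-9 and res-4
  task-0: everything it awaited (res-19) is free; runs, freeing res-8 and res-6


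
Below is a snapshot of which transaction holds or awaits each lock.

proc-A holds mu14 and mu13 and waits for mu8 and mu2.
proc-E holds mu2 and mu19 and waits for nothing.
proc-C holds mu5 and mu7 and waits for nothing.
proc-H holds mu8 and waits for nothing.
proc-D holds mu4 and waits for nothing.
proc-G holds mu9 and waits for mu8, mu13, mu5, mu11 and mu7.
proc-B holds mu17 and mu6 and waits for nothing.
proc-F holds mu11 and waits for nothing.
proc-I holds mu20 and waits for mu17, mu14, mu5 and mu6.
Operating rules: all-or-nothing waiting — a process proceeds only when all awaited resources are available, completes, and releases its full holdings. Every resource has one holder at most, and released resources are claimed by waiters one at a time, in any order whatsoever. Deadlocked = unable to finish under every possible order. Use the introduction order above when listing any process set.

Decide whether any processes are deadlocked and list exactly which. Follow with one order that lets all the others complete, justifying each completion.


No process is deadlocked.
Key observation: no waiting chain loops back on itself — every chain ends at a process that waits on nothing, so everyone eventually runs.
A valid finishing order for the others: proc-C, proc-B, proc-F, proc-D, proc-E, proc-H, proc-A, proc-G, proc-I.
Walking it through:
  proc-C: no waits; runs immediately, freeing mu5 and mu7
  proc-B: no waits; runs immediately, freeing mu17 and mu6
  proc-F: no waits; runs immediately, freeing mu11
  proc-D: no waits; runs immediately, freeing mu4
  proc-E: no waits; runs immediately, freeing mu2 and mu19
  proc-H: no waits; runs immediately, freeing mu8
  run proc-A (all its waits — mu8 and mu2 — are resolved); releases mu14 and mu13
  run proc-G (all its waits — mu8, mu13, mu5, mu11 and mu7 — are resolved); releases mu9
  run proc-I (all its waits — mu17, mu14, mu5 and mu6 — are resolved); releases mu20


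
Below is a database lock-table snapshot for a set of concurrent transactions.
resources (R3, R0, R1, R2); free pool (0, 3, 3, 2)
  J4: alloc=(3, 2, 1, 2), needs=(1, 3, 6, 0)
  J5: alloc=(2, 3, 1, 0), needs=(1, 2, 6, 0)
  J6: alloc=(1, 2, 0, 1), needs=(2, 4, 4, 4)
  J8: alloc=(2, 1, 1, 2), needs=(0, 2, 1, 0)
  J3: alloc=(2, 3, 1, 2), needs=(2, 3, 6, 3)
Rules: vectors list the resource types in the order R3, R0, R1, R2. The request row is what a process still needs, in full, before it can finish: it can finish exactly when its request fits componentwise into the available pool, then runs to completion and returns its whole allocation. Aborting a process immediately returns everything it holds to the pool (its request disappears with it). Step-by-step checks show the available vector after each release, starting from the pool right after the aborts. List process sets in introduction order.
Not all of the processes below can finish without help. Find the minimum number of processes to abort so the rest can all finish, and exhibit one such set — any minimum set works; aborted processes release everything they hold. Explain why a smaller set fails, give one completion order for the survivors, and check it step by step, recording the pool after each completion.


Minimum abort set: J4 and J3.
Key observation: aborting J4 and J3 returns (5, 5, 2, 4), and J5 — hopeless before — runs at step 3 with the returned capacity in the pool.
Minimality, checking each single-abort alternative: J4 alone leaves J5 blocked (short on R1); J5 alone leaves J4 blocked (short on R1); J6 alone leaves J4 blocked (short on R1); J8 alone leaves J4 blocked (short on R1); J3 alone leaves J4 blocked (short on R1).
One survivor order: J6, J8, J5. Walking it through (post-abort pool first):
  pool = (5, 8, 5, 6)
  J6 needs (2, 4, 4, 4) <= (5, 8, 5, 6) -> finishes; pool += (1, 2, 0, 1) = (6, 10, 5, 7)
  J8 needs (0, 2, 1, 0) <= (6, 10, 5, 7) -> finishes; pool += (2, 1, 1, 2) = (8, 11, 6, 9)
  J5 needs (1, 2, 6, 0) <= (8, 11, 6, 9) -> finishes; pool += (2, 3, 1, 0) = (10, 14, 7, 9)


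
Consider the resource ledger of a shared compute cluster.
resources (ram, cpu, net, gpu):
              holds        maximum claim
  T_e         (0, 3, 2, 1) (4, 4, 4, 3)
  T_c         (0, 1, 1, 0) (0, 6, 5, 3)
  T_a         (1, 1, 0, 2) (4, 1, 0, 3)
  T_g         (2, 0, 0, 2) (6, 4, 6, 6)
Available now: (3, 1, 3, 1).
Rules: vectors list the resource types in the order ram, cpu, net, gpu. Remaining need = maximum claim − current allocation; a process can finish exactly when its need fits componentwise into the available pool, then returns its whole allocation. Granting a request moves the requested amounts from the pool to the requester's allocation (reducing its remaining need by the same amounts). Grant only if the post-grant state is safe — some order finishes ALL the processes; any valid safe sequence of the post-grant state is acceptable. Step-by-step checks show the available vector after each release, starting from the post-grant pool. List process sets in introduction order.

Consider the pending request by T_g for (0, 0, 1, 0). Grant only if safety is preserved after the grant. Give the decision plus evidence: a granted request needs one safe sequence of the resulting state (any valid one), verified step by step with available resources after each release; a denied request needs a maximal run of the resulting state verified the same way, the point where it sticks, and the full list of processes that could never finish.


GRANT — the state after the grant stays safe, e.g. via T_a, T_e, T_c, T_g.
Key observation: after the grant the pool drops to (3, 1, 2, 1), which still lets T_a finish first and unwind the rest.
Step-by-step check of the post-grant state:
  pool = (3, 1, 2, 1)
  T_a needs (3, 0, 0, 1) <= (3, 1, 2, 1) -> finishes; pool += (1, 1, 0, 2) = (4, 2, 2, 3)
  T_e needs (4, 1, 2, 2) <= (4, 2, 2, 3) -> finishes; pool += (0, 3, 2, 1) = (4, 5, 4, 4)
  T_c needs (0, 5, 4, 3) <= (4, 5, 4, 4) -> finishes; pool += (0, 1, 1, 0) = (4, 6, 5, 4)
  T_g needs (4, 4, 5, 4) <= (4, 6, 5, 4) -> finishes; pool += (2, 0, 1, 2) = (6, 6, 6, 6)


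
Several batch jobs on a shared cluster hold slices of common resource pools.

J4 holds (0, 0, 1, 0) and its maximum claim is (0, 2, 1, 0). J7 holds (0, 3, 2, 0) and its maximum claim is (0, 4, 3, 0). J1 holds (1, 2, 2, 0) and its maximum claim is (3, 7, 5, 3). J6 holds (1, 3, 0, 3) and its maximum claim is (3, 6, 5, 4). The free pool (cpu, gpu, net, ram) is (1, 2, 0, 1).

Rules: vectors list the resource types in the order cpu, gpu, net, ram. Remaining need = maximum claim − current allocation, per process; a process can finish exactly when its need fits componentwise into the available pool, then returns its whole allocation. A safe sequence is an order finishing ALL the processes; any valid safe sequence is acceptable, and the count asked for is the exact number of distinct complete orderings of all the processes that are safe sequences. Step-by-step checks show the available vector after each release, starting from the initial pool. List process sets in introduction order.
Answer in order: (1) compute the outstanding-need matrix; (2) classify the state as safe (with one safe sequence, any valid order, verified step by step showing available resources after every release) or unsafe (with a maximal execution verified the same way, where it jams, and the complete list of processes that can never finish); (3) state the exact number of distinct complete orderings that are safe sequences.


(1) Outstanding need per process (order cpu, gpu, net, ram):
  J4: (0, 2, 0, 0)
  J7: (0, 1, 1, 0)
  J1: (2, 5, 3, 3)
  J6: (2, 3, 5, 1)
(2) UNSAFE.
Key observation: the pool after J4, J7 is (1, 5, 3, 1); every surviving request exceeds it in cpu, so progress ends there.
Going as far as possible: J4, J7; after that, nothing fits. Check, step by step:
  pool = (1, 2, 0, 1)
  J4: need (0, 2, 0, 0) fits (1, 2, 0, 1); releases (0, 0, 1, 0), pool now (1, 2, 1, 1)
  J7: need (0, 1, 1, 0) fits (1, 2, 1, 1); releases (0, 3, 2, 0), pool now (1, 5, 3, 1)
  J1 still needs (2, 5, 3, 3) but only (1, 5, 3, 1) is free — short on cpu and ram
  J6 still needs (2, 3, 5, 1) but only (1, 5, 3, 1) is free — short on cpu and net
Processes that can never finish: J1 and J6.
(3) Precisely 0 of the possible complete orderings are safe sequences.


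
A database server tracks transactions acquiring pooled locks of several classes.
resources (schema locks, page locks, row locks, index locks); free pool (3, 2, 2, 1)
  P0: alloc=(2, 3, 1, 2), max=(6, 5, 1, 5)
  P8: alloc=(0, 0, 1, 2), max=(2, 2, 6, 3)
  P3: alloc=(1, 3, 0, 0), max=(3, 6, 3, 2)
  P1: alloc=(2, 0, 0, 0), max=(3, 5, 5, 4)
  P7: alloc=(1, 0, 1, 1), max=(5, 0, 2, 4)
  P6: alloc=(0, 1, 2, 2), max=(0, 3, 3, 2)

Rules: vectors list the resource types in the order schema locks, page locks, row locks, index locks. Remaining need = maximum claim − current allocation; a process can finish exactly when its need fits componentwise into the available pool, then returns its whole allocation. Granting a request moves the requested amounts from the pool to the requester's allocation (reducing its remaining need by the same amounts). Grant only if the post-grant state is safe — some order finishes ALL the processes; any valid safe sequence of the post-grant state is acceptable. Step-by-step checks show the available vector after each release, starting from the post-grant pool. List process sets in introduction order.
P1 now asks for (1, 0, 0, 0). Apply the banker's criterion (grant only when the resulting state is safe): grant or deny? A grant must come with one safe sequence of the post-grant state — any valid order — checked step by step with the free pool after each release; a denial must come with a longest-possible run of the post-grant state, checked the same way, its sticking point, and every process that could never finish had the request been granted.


DENY: after the grant no complete ordering would exist.
Key observation: after P6, P3 the pool peaks at (3, 6, 4, 3), and each blocked process is short somewhere: P0 on schema locks; P8 on row locks; P1 on row locks, index locks; P7 on schema locks.
After a pretend grant, a maximal execution: P6, P3 — then nothing else fits. Walking it through:
  pool = (2, 2, 2, 1)
  P6: need (0, 2, 1, 0) fits (2, 2, 2, 1); releases (0, 1, 2, 2), pool now (2, 3, 4, 3)
  P3: need (2, 3, 3, 2) fits (2, 3, 4, 3); releases (1, 3, 0, 0), pool now (3, 6, 4, 3)
  P0 still needs (4, 2, 0, 3) but only (3, 6, 4, 3) is free — short on schema locks
  P8 still needs (2, 2, 5, 1) but only (3, 6, 4, 3) is free — short on row locks
  P1 still needs (0, 5, 5, 4) but only (3, 6, 4, 3) is free — short on row locks and index locks
  P7 still needs (4, 0, 1, 3) but only (3, 6, 4, 3) is free — short on schema locks
Processes that could never finish after the grant: P0, P8, P1 and P7.


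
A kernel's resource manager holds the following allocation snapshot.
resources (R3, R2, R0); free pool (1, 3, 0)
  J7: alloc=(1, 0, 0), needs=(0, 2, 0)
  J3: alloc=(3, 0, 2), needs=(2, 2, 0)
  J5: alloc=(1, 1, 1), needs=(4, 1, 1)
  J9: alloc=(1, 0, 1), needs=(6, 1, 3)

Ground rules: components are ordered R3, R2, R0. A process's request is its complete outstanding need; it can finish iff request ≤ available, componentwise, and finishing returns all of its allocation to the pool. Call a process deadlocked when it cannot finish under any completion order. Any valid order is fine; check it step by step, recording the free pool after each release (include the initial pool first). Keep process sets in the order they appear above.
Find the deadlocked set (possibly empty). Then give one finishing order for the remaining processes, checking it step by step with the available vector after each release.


The deadlocked set is empty.
Key observation: no deadlock: J7 fits now, and the freed resources carry the rest through.
The rest can finish in the order J7, J3, J5, J9. Check, step by step:
  pool = (1, 3, 0)
  run J7 (needs (0, 2, 0), free (1, 3, 0)); after release of (1, 0, 0) the pool is (2, 3, 0)
  run J3 (needs (2, 2, 0), free (2, 3, 0)); after release of (3, 0, 2) the pool is (5, 3, 2)
  run J5 (needs (4, 1, 1), free (5, 3, 2)); after release of (1, 1, 1) the pool is (6, 4, 3)
  run J9 (needs (6, 1, 3), free (6, 4, 3)); after release of (1, 0, 1) the pool is (7, 4, 4)


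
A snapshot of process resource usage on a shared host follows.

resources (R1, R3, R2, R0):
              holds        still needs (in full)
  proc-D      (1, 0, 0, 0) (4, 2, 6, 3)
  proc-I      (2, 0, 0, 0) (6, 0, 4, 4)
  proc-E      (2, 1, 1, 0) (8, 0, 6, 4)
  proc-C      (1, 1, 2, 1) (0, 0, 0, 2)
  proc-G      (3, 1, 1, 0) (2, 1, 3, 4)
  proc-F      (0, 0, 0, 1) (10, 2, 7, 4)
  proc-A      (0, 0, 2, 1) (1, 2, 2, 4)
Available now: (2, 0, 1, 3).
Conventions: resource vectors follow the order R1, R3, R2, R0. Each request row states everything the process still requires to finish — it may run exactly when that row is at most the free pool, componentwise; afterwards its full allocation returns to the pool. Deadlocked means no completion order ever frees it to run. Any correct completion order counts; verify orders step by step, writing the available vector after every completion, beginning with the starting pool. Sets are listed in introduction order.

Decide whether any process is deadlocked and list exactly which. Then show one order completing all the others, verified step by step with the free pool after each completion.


Nothing here is deadlocked.
Key observation: proc-C fits the free pool immediately, and its release cascades until everyone finishes.
One completion order for the rest: proc-C, proc-G, proc-A, proc-I, proc-E, proc-D, proc-F. Verifying each step:
  pool = (2, 0, 1, 3)
  run proc-C (needs (0, 0, 0, 2), free (2, 0, 1, 3)); after release of (1, 1, 2, 1) the pool is (3, 1, 3, 4)
  run proc-G (needs (2, 1, 3, 4), free (3, 1, 3, 4)); after release of (3, 1, 1, 0) the pool is (6, 2, 4, 4)
  run proc-A (needs (1, 2, 2, 4), free (6, 2, 4, 4)); after release of (0, 0, 2, 1) the pool is (6, 2, 6, 5)
  run proc-I (needs (6, 0, 4, 4), free (6, 2, 6, 5)); after release of (2, 0, 0, 0) the pool is (8, 2, 6, 5)
  run proc-E (needs (8, 0, 6, 4), free (8, 2, 6, 5)); after release of (2, 1, 1, 0) the pool is (10, 3, 7, 5)
  run proc-D (needs (4, 2, 6, 3), free (10, 3, 7, 5)); after release of (1, 0, 0, 0) the pool is (11, 3, 7, 5)
  run proc-F (needs (10, 2, 7, 4), free (11, 3, 7, 5)); after release of (0, 0, 0, 1) the pool is (11, 3, 7, 6)


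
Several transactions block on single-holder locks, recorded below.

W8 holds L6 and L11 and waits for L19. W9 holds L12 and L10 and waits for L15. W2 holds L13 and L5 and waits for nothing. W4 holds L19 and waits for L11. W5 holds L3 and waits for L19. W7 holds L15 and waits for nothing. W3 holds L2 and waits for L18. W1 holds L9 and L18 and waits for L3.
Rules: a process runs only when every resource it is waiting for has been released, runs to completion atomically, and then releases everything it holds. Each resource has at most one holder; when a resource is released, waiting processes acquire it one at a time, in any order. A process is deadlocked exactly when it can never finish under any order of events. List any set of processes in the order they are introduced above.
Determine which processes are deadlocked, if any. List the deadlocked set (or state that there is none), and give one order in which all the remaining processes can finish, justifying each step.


The deadlocked set is W8, W4, W5, W3 and W1.
Key observation: the wait chain closes on itself along W8 -> W4 -> W8; W5, W3 and W1 wait into the deadlock from upstream.
One completion order for the rest: W7, W2, W9.
Verifying each step:
  W7: no waits; runs immediately, freeing L15
  W2: no waits; runs immediately, freeing L13 and L5
  run W9 (all its waits — L15 — are resolved); releases L12 and L10


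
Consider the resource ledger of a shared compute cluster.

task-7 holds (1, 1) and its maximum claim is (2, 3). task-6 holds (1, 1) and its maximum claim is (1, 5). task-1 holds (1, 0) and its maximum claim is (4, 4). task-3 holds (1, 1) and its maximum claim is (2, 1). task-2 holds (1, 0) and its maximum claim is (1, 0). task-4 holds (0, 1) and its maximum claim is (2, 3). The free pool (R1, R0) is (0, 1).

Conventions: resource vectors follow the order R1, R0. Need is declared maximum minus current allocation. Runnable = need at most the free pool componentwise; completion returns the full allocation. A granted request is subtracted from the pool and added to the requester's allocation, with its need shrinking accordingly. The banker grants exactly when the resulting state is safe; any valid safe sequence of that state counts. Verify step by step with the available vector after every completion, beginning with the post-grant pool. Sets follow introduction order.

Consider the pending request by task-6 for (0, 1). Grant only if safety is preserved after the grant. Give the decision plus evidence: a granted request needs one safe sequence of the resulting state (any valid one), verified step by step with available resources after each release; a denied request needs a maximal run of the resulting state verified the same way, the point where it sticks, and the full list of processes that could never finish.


DENY: after the grant no complete ordering would exist.
Key observation: even finishing task-2, task-3 leaves just (2, 1) free — too little R0 for any of the remaining processes.
After a pretend grant, a maximal execution: task-2, task-3 — then nothing else fits. Walking it through:
  pool = (0, 0)
  task-2: need (0, 0) fits (0, 0); releases (1, 0), pool now (1, 0)
  task-3: need (1, 0) fits (1, 0); releases (1, 1), pool now (2, 1)
  task-7 cannot run: need (1, 2) vs free (2, 1) (insufficient R0)
  task-6 cannot run: need (0, 3) vs free (2, 1) (insufficient R0)
  task-1 cannot run: need (3, 4) vs free (2, 1) (insufficient R1 and R0)
  task-4 cannot run: need (2, 2) vs free (2, 1) (insufficient R0)
Post-grant, the permanently blocked set is task-7, task-6, task-1 and task-4.


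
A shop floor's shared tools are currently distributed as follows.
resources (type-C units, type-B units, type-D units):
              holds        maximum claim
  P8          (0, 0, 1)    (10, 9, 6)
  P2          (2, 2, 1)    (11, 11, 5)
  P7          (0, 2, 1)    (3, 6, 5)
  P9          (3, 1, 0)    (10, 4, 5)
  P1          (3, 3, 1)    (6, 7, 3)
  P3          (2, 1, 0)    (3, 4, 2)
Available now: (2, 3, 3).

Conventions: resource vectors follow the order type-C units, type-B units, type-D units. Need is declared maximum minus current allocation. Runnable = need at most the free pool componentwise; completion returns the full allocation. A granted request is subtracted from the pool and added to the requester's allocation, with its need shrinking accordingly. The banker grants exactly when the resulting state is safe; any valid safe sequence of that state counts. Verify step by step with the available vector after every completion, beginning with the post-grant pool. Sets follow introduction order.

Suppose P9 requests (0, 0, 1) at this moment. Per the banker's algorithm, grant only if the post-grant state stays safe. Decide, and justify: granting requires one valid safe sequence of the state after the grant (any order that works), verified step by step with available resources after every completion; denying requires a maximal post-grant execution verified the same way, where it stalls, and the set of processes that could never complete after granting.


DENY: after the grant no complete ordering would exist.
Key observation: the wall is type-D units: completing P3, P1 brings the pool only to (7, 7, 3), and all the rest need more.
On the post-grant state, P3, P1 is a maximal run — nothing extends it. Step-by-step check:
  pool = (2, 3, 2)
  P3 needs (1, 3, 2) <= (2, 3, 2) -> finishes; pool += (2, 1, 0) = (4, 4, 2)
  P1 needs (3, 4, 2) <= (4, 4, 2) -> finishes; pool += (3, 3, 1) = (7, 7, 3)
  P8 cannot run: need (10, 9, 5) vs free (7, 7, 3) (insufficient type-C units, type-B units and type-D units)
  P2 cannot run: need (9, 9, 4) vs free (7, 7, 3) (insufficient type-C units, type-B units and type-D units)
  P7 cannot run: need (3, 4, 4) vs free (7, 7, 3) (insufficient type-D units)
  P9 cannot run: need (7, 3, 4) vs free (7, 7, 3) (insufficient type-D units)
Post-grant, the permanently blocked set is P8, P2, P7 and P9.


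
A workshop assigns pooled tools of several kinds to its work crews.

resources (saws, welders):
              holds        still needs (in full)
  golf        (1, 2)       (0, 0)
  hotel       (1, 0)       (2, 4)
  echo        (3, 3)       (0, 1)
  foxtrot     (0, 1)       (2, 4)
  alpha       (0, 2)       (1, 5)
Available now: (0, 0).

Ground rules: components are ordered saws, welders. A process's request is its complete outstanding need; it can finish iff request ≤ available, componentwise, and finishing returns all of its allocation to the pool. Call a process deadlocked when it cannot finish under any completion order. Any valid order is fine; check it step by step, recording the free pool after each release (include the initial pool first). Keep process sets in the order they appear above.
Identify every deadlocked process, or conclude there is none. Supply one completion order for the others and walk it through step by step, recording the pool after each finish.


The deadlocked set is empty.
Key observation: beginning at golf, releases accumulate fast enough that every process eventually fits.
One completion order for the rest: golf, echo, alpha, foxtrot, hotel. Check, step by step:
  pool = (0, 0)
  golf needs (0, 0) <= (0, 0) -> finishes; pool += (1, 2) = (1, 2)
  echo needs (0, 1) <= (1, 2) -> finishes; pool += (3, 3) = (4, 5)
  alpha needs (1, 5) <= (4, 5) -> finishes; pool += (0, 2) = (4, 7)
  foxtrot needs (2, 4) <= (4, 7) -> finishes; pool += (0, 1) = (4, 8)
  hotel needs (2, 4) <= (4, 8) -> finishes; pool += (1, 0) = (5, 8)


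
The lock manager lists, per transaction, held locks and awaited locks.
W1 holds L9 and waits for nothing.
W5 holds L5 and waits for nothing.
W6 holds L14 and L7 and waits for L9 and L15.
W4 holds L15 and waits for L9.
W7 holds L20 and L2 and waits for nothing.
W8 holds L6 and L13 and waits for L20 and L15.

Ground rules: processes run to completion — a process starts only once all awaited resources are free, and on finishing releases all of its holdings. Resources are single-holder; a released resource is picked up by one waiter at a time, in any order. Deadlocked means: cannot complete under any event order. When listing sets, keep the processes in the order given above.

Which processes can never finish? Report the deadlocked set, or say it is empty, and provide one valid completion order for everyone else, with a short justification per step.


The deadlocked set is empty.
Key observation: there is no circular wait here — follow any chain and it reaches a process that is free to run now.
One completion order for the rest: W1, W4, W7, W5, W8, W6.
Check, step by step:
  W1: no waits; runs immediately, freeing L9
  run W4 (all its waits — L9 — are resolved); releases L15
  W7: no waits; runs immediately, freeing L20 and L2
  W5: no waits; runs immediately, freeing L5
  run W8 (all its waits — L20 and L15 — are resolved); releases L6 and L13
  run W6 (all its waits — L9 and L15 — are resolved); releases L14 and L7


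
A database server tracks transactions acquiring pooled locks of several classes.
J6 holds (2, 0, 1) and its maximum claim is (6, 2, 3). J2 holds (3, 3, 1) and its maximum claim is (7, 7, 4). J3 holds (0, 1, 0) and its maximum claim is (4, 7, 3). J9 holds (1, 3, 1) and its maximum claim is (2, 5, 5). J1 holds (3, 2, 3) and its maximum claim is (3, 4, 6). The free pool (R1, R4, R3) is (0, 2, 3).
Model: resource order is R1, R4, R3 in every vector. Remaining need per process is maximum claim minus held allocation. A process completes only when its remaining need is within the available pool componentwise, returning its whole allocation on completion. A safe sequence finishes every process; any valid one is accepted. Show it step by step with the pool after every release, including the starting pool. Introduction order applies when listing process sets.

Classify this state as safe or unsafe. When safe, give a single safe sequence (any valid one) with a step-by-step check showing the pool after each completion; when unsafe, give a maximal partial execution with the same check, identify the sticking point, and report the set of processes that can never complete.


SAFE. One safe sequence: J1, J9, J2, J6, J3.
Key observation: at J1 the run first touches a limit — (0, 2, 3) against (0, 2, 3), exact on a resource it actually requests.
Step-by-step check:
  pool = (0, 2, 3)
  J1: need (0, 2, 3) fits (0, 2, 3); releases (3, 2, 3), pool now (3, 4, 6)
  J9: need (1, 2, 4) fits (3, 4, 6); releases (1, 3, 1), pool now (4, 7, 7)
  J2: need (4, 4, 3) fits (4, 7, 7); releases (3, 3, 1), pool now (7, 10, 8)
  J6: need (4, 2, 2) fits (7, 10, 8); releases (2, 0, 1), pool now (9, 10, 9)
  J3: need (4, 6, 3) fits (9, 10, 9); releases (0, 1, 0), pool now (9, 11, 9)


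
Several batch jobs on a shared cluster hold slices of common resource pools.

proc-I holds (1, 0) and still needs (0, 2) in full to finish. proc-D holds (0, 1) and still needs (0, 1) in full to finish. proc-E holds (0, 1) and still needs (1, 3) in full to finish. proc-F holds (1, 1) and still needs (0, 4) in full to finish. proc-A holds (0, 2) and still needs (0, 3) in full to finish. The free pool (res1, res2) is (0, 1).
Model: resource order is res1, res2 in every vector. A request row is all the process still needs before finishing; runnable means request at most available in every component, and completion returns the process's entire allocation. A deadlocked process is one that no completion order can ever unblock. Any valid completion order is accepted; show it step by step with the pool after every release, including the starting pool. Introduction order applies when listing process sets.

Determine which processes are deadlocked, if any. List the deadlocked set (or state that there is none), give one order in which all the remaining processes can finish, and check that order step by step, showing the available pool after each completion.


Deadlocked: proc-E, proc-F and proc-A.
Key observation: proc-D, proc-I can finish, but then (1, 2) is all there is, and the blocked group's res2 demands exceed it.
The rest can finish in the order proc-D, proc-I. Step-by-step check:
  pool = (0, 1)
  run proc-D (needs (0, 1), free (0, 1)); after release of (0, 1) the pool is (0, 2)
  run proc-I (needs (0, 2), free (0, 2)); after release of (1, 0) the pool is (1, 2)
The stuck group stays short no matter what:
  proc-E cannot run: need (1, 3) vs free (1, 2) (insufficient res2)
  proc-F cannot run: need (0, 4) vs free (1, 2) (insufficient res2)
  proc-A cannot run: need (0, 3) vs free (1, 2) (insufficient res2)


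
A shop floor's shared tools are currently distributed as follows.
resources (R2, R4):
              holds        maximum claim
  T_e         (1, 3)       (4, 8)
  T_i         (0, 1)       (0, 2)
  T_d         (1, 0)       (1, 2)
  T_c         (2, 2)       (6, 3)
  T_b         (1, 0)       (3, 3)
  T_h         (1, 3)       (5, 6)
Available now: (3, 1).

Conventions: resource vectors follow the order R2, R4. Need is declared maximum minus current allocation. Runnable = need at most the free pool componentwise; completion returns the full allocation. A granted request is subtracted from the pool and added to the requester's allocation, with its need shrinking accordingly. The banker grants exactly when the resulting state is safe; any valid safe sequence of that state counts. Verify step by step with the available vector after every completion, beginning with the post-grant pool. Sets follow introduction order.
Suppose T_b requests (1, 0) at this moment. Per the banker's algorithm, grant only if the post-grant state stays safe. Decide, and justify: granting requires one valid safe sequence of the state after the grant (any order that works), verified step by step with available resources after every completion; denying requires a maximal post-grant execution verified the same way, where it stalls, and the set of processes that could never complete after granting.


DENY: after the grant no complete ordering would exist.
Key observation: after T_i, T_d the pool peaks at (3, 2), and each blocked process is short somewhere: T_e on R4; T_c on R2; T_b on R4; T_h on R2, R4.
After a pretend grant, a maximal execution: T_i, T_d — then nothing else fits. Verifying each step:
  pool = (2, 1)
  run T_i (needs (0, 1), free (2, 1)); after release of (0, 1) the pool is (2, 2)
  run T_d (needs (0, 2), free (2, 2)); after release of (1, 0) the pool is (3, 2)
  T_e cannot run: need (3, 5) vs free (3, 2) (insufficient R4)
  T_c cannot run: need (4, 1) vs free (3, 2) (insufficient R2)
  T_b cannot run: need (1, 3) vs free (3, 2) (insufficient R4)
  T_h cannot run: need (4, 3) vs free (3, 2) (insufficient R2 and R4)
Processes that could never finish after the grant: T_e, T_c, T_b and T_h.


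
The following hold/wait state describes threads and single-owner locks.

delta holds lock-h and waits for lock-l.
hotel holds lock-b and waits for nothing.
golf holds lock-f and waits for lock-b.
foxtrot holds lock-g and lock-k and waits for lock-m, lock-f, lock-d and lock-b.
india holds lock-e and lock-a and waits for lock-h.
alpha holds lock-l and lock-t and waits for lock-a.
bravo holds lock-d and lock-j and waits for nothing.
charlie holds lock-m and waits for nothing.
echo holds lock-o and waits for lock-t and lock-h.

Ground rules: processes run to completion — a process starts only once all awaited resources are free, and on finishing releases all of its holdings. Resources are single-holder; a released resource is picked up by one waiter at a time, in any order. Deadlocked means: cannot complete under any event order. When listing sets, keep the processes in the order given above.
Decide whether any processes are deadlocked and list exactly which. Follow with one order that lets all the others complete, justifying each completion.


Deadlocked set: delta, india, alpha and echo.
Key observation: the loop delta -> alpha -> india -> delta blocks itself forever; echo waits into the deadlock from upstream.
A valid finishing order for the others: bravo, charlie, hotel, golf, foxtrot.
Verifying each step:
  run bravo (it waits on nothing); releases lock-d and lock-j
  run charlie (it waits on nothing); releases lock-m
  run hotel (it waits on nothing); releases lock-b
  golf: everything it awaited (lock-b) is free; runs, freeing lock-f
  foxtrot: everything it awaited (lock-m, lock-f, lock-d and lock-b) is free; runs, freeing lock-g and lock-k


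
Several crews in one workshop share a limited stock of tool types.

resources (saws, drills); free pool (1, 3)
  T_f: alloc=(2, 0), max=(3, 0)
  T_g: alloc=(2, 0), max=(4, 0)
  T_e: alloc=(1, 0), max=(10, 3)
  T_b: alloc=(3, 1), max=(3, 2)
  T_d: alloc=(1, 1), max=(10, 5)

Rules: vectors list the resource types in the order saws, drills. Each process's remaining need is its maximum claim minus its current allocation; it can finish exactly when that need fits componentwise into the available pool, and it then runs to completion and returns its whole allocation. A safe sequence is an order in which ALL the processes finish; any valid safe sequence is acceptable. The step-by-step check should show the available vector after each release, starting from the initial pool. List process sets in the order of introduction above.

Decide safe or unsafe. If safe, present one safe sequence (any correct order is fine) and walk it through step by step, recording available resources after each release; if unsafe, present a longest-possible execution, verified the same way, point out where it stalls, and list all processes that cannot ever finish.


UNSAFE.
Key observation: saws is the bottleneck — with T_b, T_f, T_g done the pool holds (8, 4), short of every remaining need.
The run T_b, T_f, T_g cannot be extended any further. Walking it through:
  pool = (1, 3)
  T_b: need (0, 1) fits (1, 3); releases (3, 1), pool now (4, 4)
  T_f: need (1, 0) fits (4, 4); releases (2, 0), pool now (6, 4)
  T_g: need (2, 0) fits (6, 4); releases (2, 0), pool now (8, 4)
  T_e still needs (9, 3) but only (8, 4) is free — short on saws
  T_d still needs (9, 4) but only (8, 4) is free — short on saws
Permanently blocked: T_e and T_d.


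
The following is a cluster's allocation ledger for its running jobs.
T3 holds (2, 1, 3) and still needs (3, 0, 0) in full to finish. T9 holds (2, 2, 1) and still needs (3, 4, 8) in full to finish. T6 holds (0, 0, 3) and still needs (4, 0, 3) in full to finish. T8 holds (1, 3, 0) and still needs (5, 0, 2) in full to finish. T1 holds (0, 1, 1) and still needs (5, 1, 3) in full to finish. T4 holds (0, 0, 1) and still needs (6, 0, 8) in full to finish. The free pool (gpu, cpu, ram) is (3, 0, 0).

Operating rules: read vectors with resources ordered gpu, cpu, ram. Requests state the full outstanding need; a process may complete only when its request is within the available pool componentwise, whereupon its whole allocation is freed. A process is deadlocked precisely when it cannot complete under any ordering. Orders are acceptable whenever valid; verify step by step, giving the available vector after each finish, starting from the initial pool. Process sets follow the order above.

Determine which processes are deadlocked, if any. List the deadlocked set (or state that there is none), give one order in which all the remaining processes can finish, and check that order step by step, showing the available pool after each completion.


The deadlocked set is T9 and T4.
Key observation: T3, T6, T1, T8 can finish, but then (6, 5, 7) is all there is, and the blocked group's ram demands exceed it.
A valid finishing order for the others: T3, T6, T1, T8. Check, step by step:
  pool = (3, 0, 0)
  T3: need (3, 0, 0) fits (3, 0, 0); releases (2, 1, 3), pool now (5, 1, 3)
  T6: need (4, 0, 3) fits (5, 1, 3); releases (0, 0, 3), pool now (5, 1, 6)
  T1: need (5, 1, 3) fits (5, 1, 6); releases (0, 1, 1), pool now (5, 2, 7)
  T8: need (5, 0, 2) fits (5, 2, 7); releases (1, 3, 0), pool now (6, 5, 7)
The blocked processes can never fit:
  blocked: T9 wants (3, 4, 8), pool (6, 5, 7) — not enough ram
  blocked: T4 wants (6, 0, 8), pool (6, 5, 7) — not enough ram


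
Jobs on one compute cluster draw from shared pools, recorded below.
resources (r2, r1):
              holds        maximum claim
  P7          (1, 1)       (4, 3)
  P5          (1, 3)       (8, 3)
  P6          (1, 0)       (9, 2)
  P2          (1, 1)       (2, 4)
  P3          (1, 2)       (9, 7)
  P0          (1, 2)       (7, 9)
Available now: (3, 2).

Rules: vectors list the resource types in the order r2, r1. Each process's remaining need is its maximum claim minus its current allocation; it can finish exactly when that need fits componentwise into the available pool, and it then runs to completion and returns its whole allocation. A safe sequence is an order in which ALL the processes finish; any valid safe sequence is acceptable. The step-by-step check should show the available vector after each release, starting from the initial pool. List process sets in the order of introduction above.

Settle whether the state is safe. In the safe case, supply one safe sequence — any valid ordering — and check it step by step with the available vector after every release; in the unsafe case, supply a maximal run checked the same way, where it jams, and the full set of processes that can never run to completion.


UNSAFE — no complete ordering exists.
Key observation: P7, P2 can finish, but then (5, 4) is all there is, and the blocked group's r2 demands exceed it.
A maximal execution: P7, P2 — then nothing else fits. Walking it through:
  pool = (3, 2)
  P7 needs (3, 2) <= (3, 2) -> finishes; pool += (1, 1) = (4, 3)
  P2 needs (1, 3) <= (4, 3) -> finishes; pool += (1, 1) = (5, 4)
  P5 cannot run: need (7, 0) vs free (5, 4) (insufficient r2)
  P6 cannot run: need (8, 2) vs free (5, 4) (insufficient r2)
  P3 cannot run: need (8, 5) vs free (5, 4) (insufficient r2 and r1)
  P0 cannot run: need (6, 7) vs free (5, 4) (insufficient r2 and r1)
Permanently blocked: P5, P6, P3 and P0.


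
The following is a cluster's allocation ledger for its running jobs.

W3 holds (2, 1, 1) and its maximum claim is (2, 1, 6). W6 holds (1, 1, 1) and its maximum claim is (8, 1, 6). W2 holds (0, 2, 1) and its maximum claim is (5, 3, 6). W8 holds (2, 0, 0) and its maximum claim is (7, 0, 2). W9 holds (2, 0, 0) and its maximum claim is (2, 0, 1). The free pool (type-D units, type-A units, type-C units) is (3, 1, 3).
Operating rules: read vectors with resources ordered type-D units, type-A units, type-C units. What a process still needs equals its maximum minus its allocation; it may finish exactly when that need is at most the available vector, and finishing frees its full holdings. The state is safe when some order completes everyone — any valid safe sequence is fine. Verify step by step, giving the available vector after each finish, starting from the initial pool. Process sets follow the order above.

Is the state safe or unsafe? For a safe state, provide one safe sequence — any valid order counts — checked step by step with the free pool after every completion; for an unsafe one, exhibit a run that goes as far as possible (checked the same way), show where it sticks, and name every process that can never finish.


The state is UNSAFE.
Key observation: type-C units is the bottleneck — with W9, W8 done the pool holds (7, 1, 3), short of every remaining need.
The run W9, W8 cannot be extended any further. Verifying each step:
  pool = (3, 1, 3)
  run W9 (needs (0, 0, 1), free (3, 1, 3)); after release of (2, 0, 0) the pool is (5, 1, 3)
  run W8 (needs (5, 0, 2), free (5, 1, 3)); after release of (2, 0, 0) the pool is (7, 1, 3)
  W3 cannot run: need (0, 0, 5) vs free (7, 1, 3) (insufficient type-C units)
  W6 cannot run: need (7, 0, 5) vs free (7, 1, 3) (insufficient type-C units)
  W2 cannot run: need (5, 1, 5) vs free (7, 1, 3) (insufficient type-C units)
Permanently blocked: W3, W6 and W2.


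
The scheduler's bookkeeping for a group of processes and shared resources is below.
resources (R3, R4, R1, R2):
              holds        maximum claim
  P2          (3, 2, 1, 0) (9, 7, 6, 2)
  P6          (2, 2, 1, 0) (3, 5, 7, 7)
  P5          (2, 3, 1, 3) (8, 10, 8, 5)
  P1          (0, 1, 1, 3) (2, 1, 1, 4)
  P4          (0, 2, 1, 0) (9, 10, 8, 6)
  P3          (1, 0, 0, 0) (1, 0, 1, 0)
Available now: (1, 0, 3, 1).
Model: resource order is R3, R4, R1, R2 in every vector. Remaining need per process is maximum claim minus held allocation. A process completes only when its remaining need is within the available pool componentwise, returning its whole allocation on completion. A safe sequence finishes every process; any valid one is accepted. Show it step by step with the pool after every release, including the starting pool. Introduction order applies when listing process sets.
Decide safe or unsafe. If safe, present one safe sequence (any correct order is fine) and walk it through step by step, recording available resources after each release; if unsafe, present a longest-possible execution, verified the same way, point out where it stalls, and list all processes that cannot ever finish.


UNSAFE.
Key observation: R4 is the bottleneck — with P3, P1 done the pool holds (2, 1, 4, 4), short of every remaining need.
Going as far as possible: P3, P1; after that, nothing fits. Step-by-step check:
  pool = (1, 0, 3, 1)
  P3 needs (0, 0, 1, 0) <= (1, 0, 3, 1) -> finishes; pool += (1, 0, 0, 0) = (2, 0, 3, 1)
  P1 needs (2, 0, 0, 1) <= (2, 0, 3, 1) -> finishes; pool += (0, 1, 1, 3) = (2, 1, 4, 4)
  P2 cannot run: need (6, 5, 5, 2) vs free (2, 1, 4, 4) (insufficient R3, R4 and R1)
  P6 cannot run: need (1, 3, 6, 7) vs free (2, 1, 4, 4) (insufficient R4, R1 and R2)
  P5 cannot run: need (6, 7, 7, 2) vs free (2, 1, 4, 4) (insufficient R3, R4 and R1)
  P4 cannot run: need (9, 8, 7, 6) vs free (2, 1, 4, 4) (insufficient R3, R4, R1 and R2)
Permanently blocked: P2, P6, P5 and P4.
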